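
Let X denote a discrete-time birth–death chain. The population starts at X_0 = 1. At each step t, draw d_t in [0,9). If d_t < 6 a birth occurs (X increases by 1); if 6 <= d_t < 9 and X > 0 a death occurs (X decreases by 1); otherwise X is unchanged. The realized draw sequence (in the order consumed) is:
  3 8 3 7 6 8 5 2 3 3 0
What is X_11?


t=0: X=1, d=3 → birth, X_1=2
t=1: X=2, d=8 → death, X_2=1
t=2: X=1, d=3 → birth, X_3=2
t=3: X=2, d=7 → death, X_4=1
t=4: X=1, d=6 → death, X_5=0
t=5: X=0, d=8 → hold, X_6=0
t=6: X=0, d=5 → birth, X_7=1
t=7: X=1, d=2 → birth, X_8=2
t=8: X=2, d=3 → birth, X_9=3
t=9: X=3, d=3 → birth, X_10=4
t=10: X=4, d=0 → birth, X_11=5

5


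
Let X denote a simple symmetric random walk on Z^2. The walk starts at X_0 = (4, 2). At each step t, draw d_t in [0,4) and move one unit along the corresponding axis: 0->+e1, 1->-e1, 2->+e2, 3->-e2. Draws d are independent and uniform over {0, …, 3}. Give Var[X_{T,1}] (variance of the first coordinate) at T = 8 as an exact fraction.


4

Outcome values over d=0..3: [1, -1, 0, 0]
Σy = 0, Σy² = 2, M = 4
μ = 0/4 = 0,  σ² = 2/4 − (0)² = 1/2
Independent increments: Var[X_8] = 8·σ² = 8·(1/2) = 4


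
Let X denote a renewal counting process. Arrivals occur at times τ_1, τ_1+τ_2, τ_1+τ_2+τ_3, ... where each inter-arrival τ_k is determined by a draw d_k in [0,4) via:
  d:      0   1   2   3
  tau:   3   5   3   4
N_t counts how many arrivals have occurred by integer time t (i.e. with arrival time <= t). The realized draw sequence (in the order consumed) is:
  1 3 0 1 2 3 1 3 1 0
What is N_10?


2

draw d_1=1: τ_1=5, arrival time A_1=5
draw d_2=3: τ_2=4, arrival time A_2=9
draw d_3=0: τ_3=3, arrival time A_3=12
draw d_4=1: τ_4=5, arrival time A_4=17
draw d_5=2: τ_5=3, arrival time A_5=20
draw d_6=3: τ_6=4, arrival time A_6=24
draw d_7=1: τ_7=5, arrival time A_7=29
draw d_8=3: τ_8=4, arrival time A_8=33
draw d_9=1: τ_9=5, arrival time A_9=38
draw d_10=0: τ_10=3, arrival time A_10=41
N_t over t=0..10: 0:0 1:0 2:0 3:0 4:0 5:1 6:1 7:1 8:1 9:2 10:2


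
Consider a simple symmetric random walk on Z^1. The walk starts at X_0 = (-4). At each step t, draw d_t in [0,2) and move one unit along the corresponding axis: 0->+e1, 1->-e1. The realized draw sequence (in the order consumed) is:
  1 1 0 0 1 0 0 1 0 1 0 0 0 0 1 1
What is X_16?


(-2)

t=0: X=(-4), d=1 → -e1, X_1=(-5)
t=1: X=(-5), d=1 → -e1, X_2=(-6)
t=2: X=(-6), d=0 → +e1, X_3=(-5)
t=3: X=(-5), d=0 → +e1, X_4=(-4)
t=4: X=(-4), d=1 → -e1, X_5=(-5)
t=5: X=(-5), d=0 → +e1, X_6=(-4)
t=6: X=(-4), d=0 → +e1, X_7=(-3)
t=7: X=(-3), d=1 → -e1, X_8=(-4)
t=8: X=(-4), d=0 → +e1, X_9=(-3)
t=9: X=(-3), d=1 → -e1, X_10=(-4)
t=10: X=(-4), d=0 → +e1, X_11=(-3)
t=11: X=(-3), d=0 → +e1, X_12=(-2)
t=12: X=(-2), d=0 → +e1, X_13=(-1)
t=13: X=(-1), d=0 → +e1, X_14=(0)
t=14: X=(0), d=1 → -e1, X_15=(-1)
t=15: X=(-1), d=1 → -e1, X_16=(-2)


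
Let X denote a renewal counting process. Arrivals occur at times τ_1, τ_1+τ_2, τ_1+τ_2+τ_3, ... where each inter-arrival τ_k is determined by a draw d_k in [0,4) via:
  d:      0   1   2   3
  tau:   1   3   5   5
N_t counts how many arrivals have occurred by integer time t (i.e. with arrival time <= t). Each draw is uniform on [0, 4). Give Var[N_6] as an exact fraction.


7616967/16777216

Inter-arrival values over d=0..3: [1, 3, 5, 5]
Each d has probability 1/4, so the pmf of τ is: f(1) = 1/4, f(3) = 1/4, f(5) = 1/2
Let p_n(j) = P(N_n = j), with p_0 = [1]. Condition on τ_1: p_n(0) = P(τ > n), and for j >= 1, p_n(j) = Σ_{k<=n} f(k)·p_{n−k}(j−1)
p_1 = [3/4, 1/4]  (j = 0..1)
p_2 = [3/4, 3/16, 1/16]  (j = 0..2)
p_3 = [1/2, 7/16, 3/64, 1/64]  (j = 0..3)
p_4 = [1/2, 5/16, 11/64, 3/256, 1/256]  (j = 0..4)
p_5 = [0, 13/16, 1/8, 15/256, 3/1024, 1/1024]  (j = 0..5)
p_6 = [0, 1/2, 7/16, 11/256, 19/1024, 3/4096, 1/4096]  (j = 0..6)
E[N_6] = Σ j·p_6(j) = 6485/4096;  E[N_6²] = Σ j²·p_6(j) = 12127/4096
Var[N_6] = 12127/4096 − (6485/4096)² = 7616967/16777216


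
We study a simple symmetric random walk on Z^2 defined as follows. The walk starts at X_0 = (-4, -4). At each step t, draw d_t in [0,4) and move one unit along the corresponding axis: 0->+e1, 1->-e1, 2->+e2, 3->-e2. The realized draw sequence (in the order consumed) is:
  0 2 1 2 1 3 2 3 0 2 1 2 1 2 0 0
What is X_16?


t=0: X=(-4, -4), d=0 → +e1, X_1=(-3, -4)
t=1: X=(-3, -4), d=2 → +e2, X_2=(-3, -3)
t=2: X=(-3, -3), d=1 → -e1, X_3=(-4, -3)
t=3: X=(-4, -3), d=2 → +e2, X_4=(-4, -2)
t=4: X=(-4, -2), d=1 → -e1, X_5=(-5, -2)
t=5: X=(-5, -2), d=3 → -e2, X_6=(-5, -3)
t=6: X=(-5, -3), d=2 → +e2, X_7=(-5, -2)
t=7: X=(-5, -2), d=3 → -e2, X_8=(-5, -3)
t=8: X=(-5, -3), d=0 → +e1, X_9=(-4, -3)
t=9: X=(-4, -3), d=2 → +e2, X_10=(-4, -2)
t=10: X=(-4, -2), d=1 → -e1, X_11=(-5, -2)
t=11: X=(-5, -2), d=2 → +e2, X_12=(-5, -1)
t=12: X=(-5, -1), d=1 → -e1, X_13=(-6, -1)
t=13: X=(-6, -1), d=2 → +e2, X_14=(-6, 0)
t=14: X=(-6, 0), d=0 → +e1, X_15=(-5, 0)
t=15: X=(-5, 0), d=0 → +e1, X_16=(-4, 0)

(-4, 0)


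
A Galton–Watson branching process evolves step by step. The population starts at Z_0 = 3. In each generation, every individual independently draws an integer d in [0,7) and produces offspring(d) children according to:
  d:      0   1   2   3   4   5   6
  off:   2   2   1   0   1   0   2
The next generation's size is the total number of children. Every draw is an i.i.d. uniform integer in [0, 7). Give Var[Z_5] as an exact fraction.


6668378112/282475249

Outcome values over d=0..6: [2, 2, 1, 0, 1, 0, 2]
Σy = 8, Σy² = 14, M = 7
μ = 8/7 = 8/7,  σ² = 14/7 − (8/7)² = 34/49
V_0 = 0, E_0 = 3
V_1 = 34/49·E_0 + (8/7)²·V_0 = 102/49;  E_1 = 24/7
V_2 = 34/49·E_1 + (8/7)²·V_1 = 12240/2401;  E_2 = 192/49
V_3 = 34/49·E_2 + (8/7)²·V_2 = 1103232/117649;  E_3 = 1536/343
V_4 = 34/49·E_3 + (8/7)²·V_3 = 88519680/5764801;  E_4 = 12288/2401
V_5 = 34/49·E_4 + (8/7)²·V_4 = 6668378112/282475249;  E_5 = 98304/16807


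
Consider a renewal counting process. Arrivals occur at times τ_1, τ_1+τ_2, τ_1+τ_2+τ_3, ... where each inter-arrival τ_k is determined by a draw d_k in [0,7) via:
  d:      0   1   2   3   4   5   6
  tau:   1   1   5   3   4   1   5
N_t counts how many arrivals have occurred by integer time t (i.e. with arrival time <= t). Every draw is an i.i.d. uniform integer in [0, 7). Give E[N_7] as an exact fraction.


1915252/823543

Inter-arrival values over d=0..6: [1, 1, 5, 3, 4, 1, 5]
Each d has probability 1/7, so the pmf of τ is: f(1) = 3/7, f(3) = 1/7, f(4) = 1/7, f(5) = 2/7
Renewal equation for m(n) = E[N_n]: condition on τ_1 = k (if k <= n, one arrival plus a fresh copy on the remaining n−k steps): m(n) = F(n) + Σ_{k<=n} f(k)·m(n−k), where F(n) = P(τ <= n) and m(0) = 0
m(1) = F(1) = 3/7
m(2) = F(2) + f(1)·m(1) = 3/7 + 3/7·3/7 = 30/49
m(3) = F(3) + f(1)·m(2) = 4/7 + 3/7·30/49 = 286/343
m(4) = F(4) + f(1)·m(3) + f(3)·m(1) = 5/7 + 3/7·286/343 + 1/7·3/7 = 2720/2401
m(5) = F(5) + f(1)·m(4) + f(3)·m(2) + f(4)·m(1) = 1 + 3/7·2720/2401 + 1/7·30/49 + 1/7·3/7 = 27466/16807
m(6) = F(6) + f(1)·m(5) + f(3)·m(3) + f(4)·m(2) + f(5)·m(1) = 1 + 3/7·27466/16807 + 1/7·286/343 + 1/7·30/49 + 2/7·3/7 = 238757/117649
m(7) = F(7) + f(1)·m(6) + f(3)·m(4) + f(4)·m(3) + f(5)·m(2) = 1 + 3/7·238757/117649 + 1/7·2720/2401 + 1/7·286/343 + 2/7·30/49 = 1915252/823543
E[N_7] = m(7) = 1915252/823543


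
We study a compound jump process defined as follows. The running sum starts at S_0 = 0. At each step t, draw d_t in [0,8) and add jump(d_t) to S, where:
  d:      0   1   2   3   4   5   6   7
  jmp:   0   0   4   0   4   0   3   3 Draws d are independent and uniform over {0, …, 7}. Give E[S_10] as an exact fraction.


Outcome values over d=0..7: [0, 0, 4, 0, 4, 0, 3, 3]
Σy = 14, Σy² = 50, M = 8
μ = 14/8 = 7/4,  σ² = 50/8 − (7/4)² = 51/16
E[S_10] = 0 + 10·(7/4) = 35/2

35/2


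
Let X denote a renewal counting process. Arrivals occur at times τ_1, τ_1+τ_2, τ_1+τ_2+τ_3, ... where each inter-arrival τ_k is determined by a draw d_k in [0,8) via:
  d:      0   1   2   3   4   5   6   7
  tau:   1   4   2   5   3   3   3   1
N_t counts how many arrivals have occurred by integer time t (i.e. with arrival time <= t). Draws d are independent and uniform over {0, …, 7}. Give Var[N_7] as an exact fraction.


205291375/268435456

Inter-arrival values over d=0..7: [1, 4, 2, 5, 3, 3, 3, 1]
Each d has probability 1/8, so the pmf of τ is: f(1) = 1/4, f(2) = 1/8, f(3) = 3/8, f(4) = 1/8, f(5) = 1/8
Let p_n(j) = P(N_n = j), with p_0 = [1]. Condition on τ_1: p_n(0) = P(τ > n), and for j >= 1, p_n(j) = Σ_{k<=n} f(k)·p_{n−k}(j−1)
p_1 = [3/4, 1/4]  (j = 0..1)
p_2 = [5/8, 5/16, 1/16]  (j = 0..2)
p_3 = [1/4, 5/8, 7/64, 1/64]  (j = 0..3)
p_4 = [1/8, 35/64, 37/128, 9/256, 1/256]  (j = 0..4)
p_5 = [0, 33/64, 93/256, 7/64, 11/1024, 1/1024]  (j = 0..5)
p_6 = [0, 9/32, 257/512, 45/256, 77/2048, 13/4096, 1/4096]  (j = 0..6)
p_7 = [0, 5/32, 117/256, 77/256, 149/2048, 25/2048, 15/16384, 1/16384]  (j = 0..7)
E[N_7] = Σ j·p_7(j) = 38185/16384;  E[N_7²] = Σ j²·p_7(j) = 101525/16384
Var[N_7] = 101525/16384 − (38185/16384)² = 205291375/268435456


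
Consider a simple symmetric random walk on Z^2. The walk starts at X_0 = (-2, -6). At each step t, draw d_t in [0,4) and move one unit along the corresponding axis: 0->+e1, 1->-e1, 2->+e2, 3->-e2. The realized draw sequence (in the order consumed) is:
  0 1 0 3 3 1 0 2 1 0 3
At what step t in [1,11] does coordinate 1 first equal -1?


t=0: X=(-2, -6), d=0 → +e1, X_1=(-1, -6)
t=1: X=(-1, -6), d=1 → -e1, X_2=(-2, -6)
t=2: X=(-2, -6), d=0 → +e1, X_3=(-1, -6)
t=3: X=(-1, -6), d=3 → -e2, X_4=(-1, -7)
t=4: X=(-1, -7), d=3 → -e2, X_5=(-1, -8)
t=5: X=(-1, -8), d=1 → -e1, X_6=(-2, -8)
t=6: X=(-2, -8), d=0 → +e1, X_7=(-1, -8)
t=7: X=(-1, -8), d=2 → +e2, X_8=(-1, -7)
t=8: X=(-1, -7), d=1 → -e1, X_9=(-2, -7)
t=9: X=(-2, -7), d=0 → +e1, X_10=(-1, -7)
t=10: X=(-1, -7), d=3 → -e2, X_11=(-1, -8)

1


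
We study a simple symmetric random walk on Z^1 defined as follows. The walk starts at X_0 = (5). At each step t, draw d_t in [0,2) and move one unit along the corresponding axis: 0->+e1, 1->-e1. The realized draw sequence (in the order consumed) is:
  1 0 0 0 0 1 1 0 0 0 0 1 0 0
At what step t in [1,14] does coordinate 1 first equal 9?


t=0: X=(5), d=1 → -e1, X_1=(4)
t=1: X=(4), d=0 → +e1, X_2=(5)
t=2: X=(5), d=0 → +e1, X_3=(6)
t=3: X=(6), d=0 → +e1, X_4=(7)
t=4: X=(7), d=0 → +e1, X_5=(8)
t=5: X=(8), d=1 → -e1, X_6=(7)
t=6: X=(7), d=1 → -e1, X_7=(6)
t=7: X=(6), d=0 → +e1, X_8=(7)
t=8: X=(7), d=0 → +e1, X_9=(8)
t=9: X=(8), d=0 → +e1, X_10=(9)
t=10: X=(9), d=0 → +e1, X_11=(10)
t=11: X=(10), d=1 → -e1, X_12=(9)
t=12: X=(9), d=0 → +e1, X_13=(10)
t=13: X=(10), d=0 → +e1, X_14=(11)

10


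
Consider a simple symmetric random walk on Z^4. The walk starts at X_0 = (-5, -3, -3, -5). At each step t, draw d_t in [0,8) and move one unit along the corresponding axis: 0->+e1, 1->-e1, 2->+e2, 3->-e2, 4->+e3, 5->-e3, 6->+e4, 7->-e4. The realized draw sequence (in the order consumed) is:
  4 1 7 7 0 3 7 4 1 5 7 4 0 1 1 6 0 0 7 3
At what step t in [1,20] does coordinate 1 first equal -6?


t=0: X=(-5, -3, -3, -5), d=4 → +e3, X_1=(-5, -3, -2, -5)
t=1: X=(-5, -3, -2, -5), d=1 → -e1, X_2=(-6, -3, -2, -5)
t=2: X=(-6, -3, -2, -5), d=7 → -e4, X_3=(-6, -3, -2, -6)
t=3: X=(-6, -3, -2, -6), d=7 → -e4, X_4=(-6, -3, -2, -7)
t=4: X=(-6, -3, -2, -7), d=0 → +e1, X_5=(-5, -3, -2, -7)
t=5: X=(-5, -3, -2, -7), d=3 → -e2, X_6=(-5, -4, -2, -7)
t=6: X=(-5, -4, -2, -7), d=7 → -e4, X_7=(-5, -4, -2, -8)
t=7: X=(-5, -4, -2, -8), d=4 → +e3, X_8=(-5, -4, -1, -8)
t=8: X=(-5, -4, -1, -8), d=1 → -e1, X_9=(-6, -4, -1, -8)
t=9: X=(-6, -4, -1, -8), d=5 → -e3, X_10=(-6, -4, -2, -8)
t=10: X=(-6, -4, -2, -8), d=7 → -e4, X_11=(-6, -4, -2, -9)
t=11: X=(-6, -4, -2, -9), d=4 → +e3, X_12=(-6, -4, -1, -9)
t=12: X=(-6, -4, -1, -9), d=0 → +e1, X_13=(-5, -4, -1, -9)
t=13: X=(-5, -4, -1, -9), d=1 → -e1, X_14=(-6, -4, -1, -9)
t=14: X=(-6, -4, -1, -9), d=1 → -e1, X_15=(-7, -4, -1, -9)
t=15: X=(-7, -4, -1, -9), d=6 → +e4, X_16=(-7, -4, -1, -8)
t=16: X=(-7, -4, -1, -8), d=0 → +e1, X_17=(-6, -4, -1, -8)
t=17: X=(-6, -4, -1, -8), d=0 → +e1, X_18=(-5, -4, -1, -8)
t=18: X=(-5, -4, -1, -8), d=7 → -e4, X_19=(-5, -4, -1, -9)
t=19: X=(-5, -4, -1, -9), d=3 → -e2, X_20=(-5, -5, -1, -9)

2


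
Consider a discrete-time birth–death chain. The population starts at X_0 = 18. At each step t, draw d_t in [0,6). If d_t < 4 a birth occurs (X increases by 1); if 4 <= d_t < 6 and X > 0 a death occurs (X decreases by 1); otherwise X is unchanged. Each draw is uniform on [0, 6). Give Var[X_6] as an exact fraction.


X can drop by at most 1 per step and X_0 = 18 > T = 6, so X_t >= 18 − t >= 12 > 0 for every t <= 6: the floor at 0 (the 'and X > 0' condition) never binds. Hence X_6 = X_0 + Σ_{t<6} Y_t with i.i.d. increments Y_t = y(d_t) ∈ {+1, −1, 0}.
Outcome values over d=0..5: [1, 1, 1, 1, -1, -1]
Σy = 2, Σy² = 6, M = 6
μ = 2/6 = 1/3,  σ² = 6/6 − (1/3)² = 8/9
Independent increments: Var[X_6] = 6·σ² = 6·(8/9) = 16/3

16/3


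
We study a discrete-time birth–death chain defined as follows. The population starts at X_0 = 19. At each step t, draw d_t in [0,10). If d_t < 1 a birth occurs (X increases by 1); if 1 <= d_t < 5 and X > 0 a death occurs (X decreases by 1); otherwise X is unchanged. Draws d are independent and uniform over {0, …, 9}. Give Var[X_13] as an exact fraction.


X can drop by at most 1 per step and X_0 = 19 > T = 13, so X_t >= 19 − t >= 6 > 0 for every t <= 13: the floor at 0 (the 'and X > 0' condition) never binds. Hence X_13 = X_0 + Σ_{t<13} Y_t with i.i.d. increments Y_t = y(d_t) ∈ {+1, −1, 0}.
Outcome values over d=0..9: [1, -1, -1, -1, -1, 0, 0, 0, 0, 0]
Σy = -3, Σy² = 5, M = 10
μ = -3/10 = -3/10,  σ² = 5/10 − (-3/10)² = 41/100
Independent increments: Var[X_13] = 13·σ² = 13·(41/100) = 533/100

533/100


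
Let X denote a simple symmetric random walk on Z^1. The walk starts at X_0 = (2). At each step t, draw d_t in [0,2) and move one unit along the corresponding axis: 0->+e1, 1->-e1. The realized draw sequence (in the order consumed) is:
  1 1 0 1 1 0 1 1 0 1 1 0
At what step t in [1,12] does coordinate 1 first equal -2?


8

t=0: X=(2), d=1 → -e1, X_1=(1)
t=1: X=(1), d=1 → -e1, X_2=(0)
t=2: X=(0), d=0 → +e1, X_3=(1)
t=3: X=(1), d=1 → -e1, X_4=(0)
t=4: X=(0), d=1 → -e1, X_5=(-1)
t=5: X=(-1), d=0 → +e1, X_6=(0)
t=6: X=(0), d=1 → -e1, X_7=(-1)
t=7: X=(-1), d=1 → -e1, X_8=(-2)
t=8: X=(-2), d=0 → +e1, X_9=(-1)
t=9: X=(-1), d=1 → -e1, X_10=(-2)
t=10: X=(-2), d=1 → -e1, X_11=(-3)
t=11: X=(-3), d=0 → +e1, X_12=(-2)


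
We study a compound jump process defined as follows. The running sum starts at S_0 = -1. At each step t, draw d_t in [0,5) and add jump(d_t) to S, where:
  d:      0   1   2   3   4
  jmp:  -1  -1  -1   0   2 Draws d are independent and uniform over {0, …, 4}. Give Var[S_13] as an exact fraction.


Outcome values over d=0..4: [-1, -1, -1, 0, 2]
Σy = -1, Σy² = 7, M = 5
μ = -1/5 = -1/5,  σ² = 7/5 − (-1/5)² = 34/25
Independent increments: Var[S_13] = 13·σ² = 13·(34/25) = 442/25

442/25


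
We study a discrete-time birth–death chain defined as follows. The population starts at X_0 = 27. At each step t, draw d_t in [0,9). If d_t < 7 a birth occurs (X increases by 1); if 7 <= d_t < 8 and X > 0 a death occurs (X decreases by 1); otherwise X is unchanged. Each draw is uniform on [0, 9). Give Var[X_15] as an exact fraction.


X can drop by at most 1 per step and X_0 = 27 > T = 15, so X_t >= 27 − t >= 12 > 0 for every t <= 15: the floor at 0 (the 'and X > 0' condition) never binds. Hence X_15 = X_0 + Σ_{t<15} Y_t with i.i.d. increments Y_t = y(d_t) ∈ {+1, −1, 0}.
Outcome values over d=0..8: [1, 1, 1, 1, 1, 1, 1, -1, 0]
Σy = 6, Σy² = 8, M = 9
μ = 6/9 = 2/3,  σ² = 8/9 − (2/3)² = 4/9
Independent increments: Var[X_15] = 15·σ² = 15·(4/9) = 20/3

20/3


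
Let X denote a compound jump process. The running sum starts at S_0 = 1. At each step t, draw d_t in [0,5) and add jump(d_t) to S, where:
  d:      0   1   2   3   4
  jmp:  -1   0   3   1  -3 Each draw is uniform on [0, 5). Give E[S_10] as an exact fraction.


1

Outcome values over d=0..4: [-1, 0, 3, 1, -3]
Σy = 0, Σy² = 20, M = 5
μ = 0/5 = 0,  σ² = 20/5 − (0)² = 4
E[S_10] = 1 + 10·(0) = 1


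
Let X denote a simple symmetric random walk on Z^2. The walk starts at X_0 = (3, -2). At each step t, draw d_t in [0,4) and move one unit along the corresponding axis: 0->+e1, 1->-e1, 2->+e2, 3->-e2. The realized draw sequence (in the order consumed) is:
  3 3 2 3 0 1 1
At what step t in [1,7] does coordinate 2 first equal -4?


t=0: X=(3, -2), d=3 → -e2, X_1=(3, -3)
t=1: X=(3, -3), d=3 → -e2, X_2=(3, -4)
t=2: X=(3, -4), d=2 → +e2, X_3=(3, -3)
t=3: X=(3, -3), d=3 → -e2, X_4=(3, -4)
t=4: X=(3, -4), d=0 → +e1, X_5=(4, -4)
t=5: X=(4, -4), d=1 → -e1, X_6=(3, -4)
t=6: X=(3, -4), d=1 → -e1, X_7=(2, -4)

2


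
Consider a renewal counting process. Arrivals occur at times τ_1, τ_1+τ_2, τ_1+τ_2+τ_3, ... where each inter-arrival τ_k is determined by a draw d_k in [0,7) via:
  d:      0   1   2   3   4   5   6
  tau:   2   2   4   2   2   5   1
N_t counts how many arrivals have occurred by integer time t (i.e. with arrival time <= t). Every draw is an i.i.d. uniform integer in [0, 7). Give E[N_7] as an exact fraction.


Inter-arrival values over d=0..6: [2, 2, 4, 2, 2, 5, 1]
Each d has probability 1/7, so the pmf of τ is: f(1) = 1/7, f(2) = 4/7, f(4) = 1/7, f(5) = 1/7
Renewal equation for m(n) = E[N_n]: condition on τ_1 = k (if k <= n, one arrival plus a fresh copy on the remaining n−k steps): m(n) = F(n) + Σ_{k<=n} f(k)·m(n−k), where F(n) = P(τ <= n) and m(0) = 0
m(1) = F(1) = 1/7
m(2) = F(2) + f(1)·m(1) = 5/7 + 1/7·1/7 = 36/49
m(3) = F(3) + f(1)·m(2) + f(2)·m(1) = 5/7 + 1/7·36/49 + 4/7·1/7 = 309/343
m(4) = F(4) + f(1)·m(3) + f(2)·m(2) = 6/7 + 1/7·309/343 + 4/7·36/49 = 3375/2401
m(5) = F(5) + f(1)·m(4) + f(2)·m(3) + f(4)·m(1) = 1 + 1/7·3375/2401 + 4/7·309/343 + 1/7·1/7 = 29177/16807
m(6) = F(6) + f(1)·m(5) + f(2)·m(4) + f(4)·m(2) + f(5)·m(1) = 1 + 1/7·29177/16807 + 4/7·3375/2401 + 1/7·36/49 + 1/7·1/7 = 256075/117649
m(7) = F(7) + f(1)·m(6) + f(2)·m(5) + f(4)·m(3) + f(5)·m(2) = 1 + 1/7·256075/117649 + 4/7·29177/16807 + 1/7·309/343 + 1/7·36/49 = 2088997/823543
E[N_7] = m(7) = 2088997/823543

2088997/823543


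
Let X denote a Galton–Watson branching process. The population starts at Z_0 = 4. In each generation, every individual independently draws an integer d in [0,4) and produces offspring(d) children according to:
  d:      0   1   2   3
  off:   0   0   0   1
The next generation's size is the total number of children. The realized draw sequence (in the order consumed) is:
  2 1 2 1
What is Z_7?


gen 0: Z_0=4, draws=[2, 1, 2, 1], offspring=[0, 0, 0, 0], Z_1=0
gen 1: Z_1=0, draws=[], offspring=[], Z_2=0
gen 2: Z_2=0, draws=[], offspring=[], Z_3=0
gen 3: Z_3=0, draws=[], offspring=[], Z_4=0
gen 4: Z_4=0, draws=[], offspring=[], Z_5=0
gen 5: Z_5=0, draws=[], offspring=[], Z_6=0
gen 6: Z_6=0, draws=[], offspring=[], Z_7=0

0


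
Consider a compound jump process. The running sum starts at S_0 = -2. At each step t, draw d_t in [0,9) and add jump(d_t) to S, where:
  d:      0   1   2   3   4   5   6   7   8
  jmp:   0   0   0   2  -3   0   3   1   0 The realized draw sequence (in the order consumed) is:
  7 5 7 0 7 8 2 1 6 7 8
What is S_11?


t=0: S=-2, d=7, jump=1, S_1=-1
t=1: S=-1, d=5, jump=0, S_2=-1
t=2: S=-1, d=7, jump=1, S_3=0
t=3: S=0, d=0, jump=0, S_4=0
t=4: S=0, d=7, jump=1, S_5=1
t=5: S=1, d=8, jump=0, S_6=1
t=6: S=1, d=2, jump=0, S_7=1
t=7: S=1, d=1, jump=0, S_8=1
t=8: S=1, d=6, jump=3, S_9=4
t=9: S=4, d=7, jump=1, S_10=5
t=10: S=5, d=8, jump=0, S_11=5

5


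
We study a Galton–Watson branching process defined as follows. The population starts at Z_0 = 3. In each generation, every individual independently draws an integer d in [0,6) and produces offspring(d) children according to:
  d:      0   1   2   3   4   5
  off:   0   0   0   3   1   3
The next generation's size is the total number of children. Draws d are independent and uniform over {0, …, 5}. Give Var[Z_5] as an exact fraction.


1409423015/20155392

Outcome values over d=0..5: [0, 0, 0, 3, 1, 3]
Σy = 7, Σy² = 19, M = 6
μ = 7/6 = 7/6,  σ² = 19/6 − (7/6)² = 65/36
V_0 = 0, E_0 = 3
V_1 = 65/36·E_0 + (7/6)²·V_0 = 65/12;  E_1 = 7/2
V_2 = 65/36·E_1 + (7/6)²·V_1 = 5915/432;  E_2 = 49/12
V_3 = 65/36·E_2 + (7/6)²·V_2 = 404495/15552;  E_3 = 343/72
V_4 = 65/36·E_3 + (7/6)²·V_3 = 24635975/559872;  E_4 = 2401/432
V_5 = 65/36·E_4 + (7/6)²·V_4 = 1409423015/20155392;  E_5 = 16807/2592


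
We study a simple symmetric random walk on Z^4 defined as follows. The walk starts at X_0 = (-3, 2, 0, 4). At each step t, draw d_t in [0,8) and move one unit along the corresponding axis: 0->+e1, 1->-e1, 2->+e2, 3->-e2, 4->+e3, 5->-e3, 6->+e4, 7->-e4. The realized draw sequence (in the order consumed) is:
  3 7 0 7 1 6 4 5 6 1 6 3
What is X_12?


t=0: X=(-3, 2, 0, 4), d=3 → -e2, X_1=(-3, 1, 0, 4)
t=1: X=(-3, 1, 0, 4), d=7 → -e4, X_2=(-3, 1, 0, 3)
t=2: X=(-3, 1, 0, 3), d=0 → +e1, X_3=(-2, 1, 0, 3)
t=3: X=(-2, 1, 0, 3), d=7 → -e4, X_4=(-2, 1, 0, 2)
t=4: X=(-2, 1, 0, 2), d=1 → -e1, X_5=(-3, 1, 0, 2)
t=5: X=(-3, 1, 0, 2), d=6 → +e4, X_6=(-3, 1, 0, 3)
t=6: X=(-3, 1, 0, 3), d=4 → +e3, X_7=(-3, 1, 1, 3)
t=7: X=(-3, 1, 1, 3), d=5 → -e3, X_8=(-3, 1, 0, 3)
t=8: X=(-3, 1, 0, 3), d=6 → +e4, X_9=(-3, 1, 0, 4)
t=9: X=(-3, 1, 0, 4), d=1 → -e1, X_10=(-4, 1, 0, 4)
t=10: X=(-4, 1, 0, 4), d=6 → +e4, X_11=(-4, 1, 0, 5)
t=11: X=(-4, 1, 0, 5), d=3 → -e2, X_12=(-4, 0, 0, 5)

(-4, 0, 0, 5)


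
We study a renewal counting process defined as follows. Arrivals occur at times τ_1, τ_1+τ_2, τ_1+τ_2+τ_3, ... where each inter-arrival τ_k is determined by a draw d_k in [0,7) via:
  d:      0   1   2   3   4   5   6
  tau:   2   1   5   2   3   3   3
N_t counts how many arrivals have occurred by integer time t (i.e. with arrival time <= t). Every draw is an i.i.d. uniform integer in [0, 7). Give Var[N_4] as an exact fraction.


Inter-arrival values over d=0..6: [2, 1, 5, 2, 3, 3, 3]
Each d has probability 1/7, so the pmf of τ is: f(1) = 1/7, f(2) = 2/7, f(3) = 3/7, f(5) = 1/7
Let p_n(j) = P(N_n = j), with p_0 = [1]. Condition on τ_1: p_n(0) = P(τ > n), and for j >= 1, p_n(j) = Σ_{k<=n} f(k)·p_{n−k}(j−1)
p_1 = [6/7, 1/7]  (j = 0..1)
p_2 = [4/7, 20/49, 1/49]  (j = 0..2)
p_3 = [1/7, 37/49, 34/343, 1/343]  (j = 0..3)
p_4 = [1/7, 27/49, 2/7, 48/2401, 1/2401]  (j = 0..4)
E[N_4] = Σ j·p_4(j) = 2843/2401;  E[N_4²] = Σ j²·p_4(j) = 645/343
Var[N_4] = 645/343 − (2843/2401)² = 2757866/5764801

2757866/5764801


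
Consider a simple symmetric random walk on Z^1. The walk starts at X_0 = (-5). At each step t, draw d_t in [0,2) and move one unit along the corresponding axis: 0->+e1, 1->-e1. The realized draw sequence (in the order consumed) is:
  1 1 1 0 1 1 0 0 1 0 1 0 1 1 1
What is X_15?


t=0: X=(-5), d=1 → -e1, X_1=(-6)
t=1: X=(-6), d=1 → -e1, X_2=(-7)
t=2: X=(-7), d=1 → -e1, X_3=(-8)
t=3: X=(-8), d=0 → +e1, X_4=(-7)
t=4: X=(-7), d=1 → -e1, X_5=(-8)
t=5: X=(-8), d=1 → -e1, X_6=(-9)
t=6: X=(-9), d=0 → +e1, X_7=(-8)
t=7: X=(-8), d=0 → +e1, X_8=(-7)
t=8: X=(-7), d=1 → -e1, X_9=(-8)
t=9: X=(-8), d=0 → +e1, X_10=(-7)
t=10: X=(-7), d=1 → -e1, X_11=(-8)
t=11: X=(-8), d=0 → +e1, X_12=(-7)
t=12: X=(-7), d=1 → -e1, X_13=(-8)
t=13: X=(-8), d=1 → -e1, X_14=(-9)
t=14: X=(-9), d=1 → -e1, X_15=(-10)

(-10)


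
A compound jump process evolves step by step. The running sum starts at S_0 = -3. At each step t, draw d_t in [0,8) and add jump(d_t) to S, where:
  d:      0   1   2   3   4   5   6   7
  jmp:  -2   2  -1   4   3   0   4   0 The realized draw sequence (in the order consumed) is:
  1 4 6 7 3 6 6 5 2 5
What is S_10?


t=0: S=-3, d=1, jump=2, S_1=-1
t=1: S=-1, d=4, jump=3, S_2=2
t=2: S=2, d=6, jump=4, S_3=6
t=3: S=6, d=7, jump=0, S_4=6
t=4: S=6, d=3, jump=4, S_5=10
t=5: S=10, d=6, jump=4, S_6=14
t=6: S=14, d=6, jump=4, S_7=18
t=7: S=18, d=5, jump=0, S_8=18
t=8: S=18, d=2, jump=-1, S_9=17
t=9: S=17, d=5, jump=0, S_10=17

17


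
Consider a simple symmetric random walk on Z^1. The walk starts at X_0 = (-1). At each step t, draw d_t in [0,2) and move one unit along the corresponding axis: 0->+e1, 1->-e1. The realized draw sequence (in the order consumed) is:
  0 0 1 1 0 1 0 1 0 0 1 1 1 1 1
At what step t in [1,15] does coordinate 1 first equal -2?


t=0: X=(-1), d=0 → +e1, X_1=(0)
t=1: X=(0), d=0 → +e1, X_2=(1)
t=2: X=(1), d=1 → -e1, X_3=(0)
t=3: X=(0), d=1 → -e1, X_4=(-1)
t=4: X=(-1), d=0 → +e1, X_5=(0)
t=5: X=(0), d=1 → -e1, X_6=(-1)
t=6: X=(-1), d=0 → +e1, X_7=(0)
t=7: X=(0), d=1 → -e1, X_8=(-1)
t=8: X=(-1), d=0 → +e1, X_9=(0)
t=9: X=(0), d=0 → +e1, X_10=(1)
t=10: X=(1), d=1 → -e1, X_11=(0)
t=11: X=(0), d=1 → -e1, X_12=(-1)
t=12: X=(-1), d=1 → -e1, X_13=(-2)
t=13: X=(-2), d=1 → -e1, X_14=(-3)
t=14: X=(-3), d=1 → -e1, X_15=(-4)

13


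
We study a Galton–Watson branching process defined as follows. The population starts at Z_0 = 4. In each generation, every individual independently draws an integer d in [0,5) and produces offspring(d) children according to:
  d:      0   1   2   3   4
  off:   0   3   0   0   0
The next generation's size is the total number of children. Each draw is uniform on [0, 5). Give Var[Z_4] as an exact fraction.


1057536/390625

Outcome values over d=0..4: [0, 3, 0, 0, 0]
Σy = 3, Σy² = 9, M = 5
μ = 3/5 = 3/5,  σ² = 9/5 − (3/5)² = 36/25
V_0 = 0, E_0 = 4
V_1 = 36/25·E_0 + (3/5)²·V_0 = 144/25;  E_1 = 12/5
V_2 = 36/25·E_1 + (3/5)²·V_1 = 3456/625;  E_2 = 36/25
V_3 = 36/25·E_2 + (3/5)²·V_2 = 63504/15625;  E_3 = 108/125
V_4 = 36/25·E_3 + (3/5)²·V_3 = 1057536/390625;  E_4 = 324/625


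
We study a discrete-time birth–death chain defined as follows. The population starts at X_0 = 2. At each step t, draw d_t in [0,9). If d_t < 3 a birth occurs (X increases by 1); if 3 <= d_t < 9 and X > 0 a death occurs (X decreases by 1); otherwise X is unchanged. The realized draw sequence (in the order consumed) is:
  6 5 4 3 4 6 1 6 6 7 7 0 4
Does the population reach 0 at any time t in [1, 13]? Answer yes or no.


yes

t=0: X=2, d=6 → death, X_1=1
t=1: X=1, d=5 → death, X_2=0
t=2: X=0, d=4 → hold, X_3=0
t=3: X=0, d=3 → hold, X_4=0
t=4: X=0, d=4 → hold, X_5=0
t=5: X=0, d=6 → hold, X_6=0
t=6: X=0, d=1 → birth, X_7=1
t=7: X=1, d=6 → death, X_8=0
t=8: X=0, d=6 → hold, X_9=0
t=9: X=0, d=7 → hold, X_10=0
t=10: X=0, d=7 → hold, X_11=0
t=11: X=0, d=0 → birth, X_12=1
t=12: X=1, d=4 → death, X_13=0


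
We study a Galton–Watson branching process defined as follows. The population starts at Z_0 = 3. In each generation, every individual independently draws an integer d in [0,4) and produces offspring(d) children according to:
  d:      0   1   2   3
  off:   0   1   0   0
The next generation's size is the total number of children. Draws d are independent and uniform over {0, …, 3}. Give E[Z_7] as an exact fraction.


Outcome values over d=0..3: [0, 1, 0, 0]
Σy = 1, Σy² = 1, M = 4
μ = 1/4 = 1/4,  σ² = 1/4 − (1/4)² = 3/16
E[Z_0] = 3
E[Z_1] = 1/4·E[Z_0] = 3/4
E[Z_2] = 1/4·E[Z_1] = 3/16
E[Z_3] = 1/4·E[Z_2] = 3/64
E[Z_4] = 1/4·E[Z_3] = 3/256
E[Z_5] = 1/4·E[Z_4] = 3/1024
E[Z_6] = 1/4·E[Z_5] = 3/4096
E[Z_7] = 1/4·E[Z_6] = 3/16384

3/16384


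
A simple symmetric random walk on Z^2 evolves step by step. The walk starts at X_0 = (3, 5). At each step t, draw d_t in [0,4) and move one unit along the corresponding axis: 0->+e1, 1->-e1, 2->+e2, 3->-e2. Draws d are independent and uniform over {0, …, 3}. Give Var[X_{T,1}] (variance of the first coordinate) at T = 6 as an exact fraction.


Outcome values over d=0..3: [1, -1, 0, 0]
Σy = 0, Σy² = 2, M = 4
μ = 0/4 = 0,  σ² = 2/4 − (0)² = 1/2
Independent increments: Var[X_6] = 6·σ² = 6·(1/2) = 3

3


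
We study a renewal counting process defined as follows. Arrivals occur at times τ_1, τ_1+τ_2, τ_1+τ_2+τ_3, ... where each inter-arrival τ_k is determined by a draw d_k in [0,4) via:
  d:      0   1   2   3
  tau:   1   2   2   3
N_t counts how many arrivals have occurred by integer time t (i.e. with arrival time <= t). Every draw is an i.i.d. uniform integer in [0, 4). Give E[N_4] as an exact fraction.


Inter-arrival values over d=0..3: [1, 2, 2, 3]
Each d has probability 1/4, so the pmf of τ is: f(1) = 1/4, f(2) = 1/2, f(3) = 1/4
Renewal equation for m(n) = E[N_n]: condition on τ_1 = k (if k <= n, one arrival plus a fresh copy on the remaining n−k steps): m(n) = F(n) + Σ_{k<=n} f(k)·m(n−k), where F(n) = P(τ <= n) and m(0) = 0
m(1) = F(1) = 1/4
m(2) = F(2) + f(1)·m(1) = 3/4 + 1/4·1/4 = 13/16
m(3) = F(3) + f(1)·m(2) + f(2)·m(1) = 1 + 1/4·13/16 + 1/2·1/4 = 85/64
m(4) = F(4) + f(1)·m(3) + f(2)·m(2) + f(3)·m(1) = 1 + 1/4·85/64 + 1/2·13/16 + 1/4·1/4 = 461/256
E[N_4] = m(4) = 461/256

461/256


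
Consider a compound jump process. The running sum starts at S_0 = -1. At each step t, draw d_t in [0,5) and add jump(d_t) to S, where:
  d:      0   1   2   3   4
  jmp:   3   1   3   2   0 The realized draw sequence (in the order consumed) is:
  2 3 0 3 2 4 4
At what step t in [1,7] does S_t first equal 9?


4

t=0: S=-1, d=2, jump=3, S_1=2
t=1: S=2, d=3, jump=2, S_2=4
t=2: S=4, d=0, jump=3, S_3=7
t=3: S=7, d=3, jump=2, S_4=9
t=4: S=9, d=2, jump=3, S_5=12
t=5: S=12, d=4, jump=0, S_6=12
t=6: S=12, d=4, jump=0, S_7=12


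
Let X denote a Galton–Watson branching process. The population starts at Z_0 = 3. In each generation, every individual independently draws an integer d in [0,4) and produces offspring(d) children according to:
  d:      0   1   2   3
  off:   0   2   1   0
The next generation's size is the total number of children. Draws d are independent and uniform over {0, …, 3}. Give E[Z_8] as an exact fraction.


19683/65536

Outcome values over d=0..3: [0, 2, 1, 0]
Σy = 3, Σy² = 5, M = 4
μ = 3/4 = 3/4,  σ² = 5/4 − (3/4)² = 11/16
E[Z_0] = 3
E[Z_1] = 3/4·E[Z_0] = 9/4
E[Z_2] = 3/4·E[Z_1] = 27/16
E[Z_3] = 3/4·E[Z_2] = 81/64
E[Z_4] = 3/4·E[Z_3] = 243/256
E[Z_5] = 3/4·E[Z_4] = 729/1024
E[Z_6] = 3/4·E[Z_5] = 2187/4096
E[Z_7] = 3/4·E[Z_6] = 6561/16384
E[Z_8] = 3/4·E[Z_7] = 19683/65536


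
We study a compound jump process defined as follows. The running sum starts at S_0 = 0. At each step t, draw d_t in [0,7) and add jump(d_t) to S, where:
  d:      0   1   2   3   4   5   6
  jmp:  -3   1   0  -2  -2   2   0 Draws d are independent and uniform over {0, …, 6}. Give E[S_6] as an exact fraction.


Outcome values over d=0..6: [-3, 1, 0, -2, -2, 2, 0]
Σy = -4, Σy² = 22, M = 7
μ = -4/7 = -4/7,  σ² = 22/7 − (-4/7)² = 138/49
E[S_6] = 0 + 6·(-4/7) = -24/7

-24/7


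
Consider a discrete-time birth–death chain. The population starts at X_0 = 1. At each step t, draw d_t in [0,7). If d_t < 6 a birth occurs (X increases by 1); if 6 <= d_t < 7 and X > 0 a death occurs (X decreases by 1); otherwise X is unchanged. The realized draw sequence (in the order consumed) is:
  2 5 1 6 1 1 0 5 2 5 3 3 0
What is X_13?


t=0: X=1, d=2 → birth, X_1=2
t=1: X=2, d=5 → birth, X_2=3
t=2: X=3, d=1 → birth, X_3=4
t=3: X=4, d=6 → death, X_4=3
t=4: X=3, d=1 → birth, X_5=4
t=5: X=4, d=1 → birth, X_6=5
t=6: X=5, d=0 → birth, X_7=6
t=7: X=6, d=5 → birth, X_8=7
t=8: X=7, d=2 → birth, X_9=8
t=9: X=8, d=5 → birth, X_10=9
t=10: X=9, d=3 → birth, X_11=10
t=11: X=10, d=3 → birth, X_12=11
t=12: X=11, d=0 → birth, X_13=12

12


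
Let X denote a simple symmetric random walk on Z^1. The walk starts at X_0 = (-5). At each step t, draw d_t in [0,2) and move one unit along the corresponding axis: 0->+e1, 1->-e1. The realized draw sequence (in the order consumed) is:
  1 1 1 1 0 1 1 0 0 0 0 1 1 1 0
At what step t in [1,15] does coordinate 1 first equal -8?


3

t=0: X=(-5), d=1 → -e1, X_1=(-6)
t=1: X=(-6), d=1 → -e1, X_2=(-7)
t=2: X=(-7), d=1 → -e1, X_3=(-8)
t=3: X=(-8), d=1 → -e1, X_4=(-9)
t=4: X=(-9), d=0 → +e1, X_5=(-8)
t=5: X=(-8), d=1 → -e1, X_6=(-9)
t=6: X=(-9), d=1 → -e1, X_7=(-10)
t=7: X=(-10), d=0 → +e1, X_8=(-9)
t=8: X=(-9), d=0 → +e1, X_9=(-8)
t=9: X=(-8), d=0 → +e1, X_10=(-7)
t=10: X=(-7), d=0 → +e1, X_11=(-6)
t=11: X=(-6), d=1 → -e1, X_12=(-7)
t=12: X=(-7), d=1 → -e1, X_13=(-8)
t=13: X=(-8), d=1 → -e1, X_14=(-9)
t=14: X=(-9), d=0 → +e1, X_15=(-8)


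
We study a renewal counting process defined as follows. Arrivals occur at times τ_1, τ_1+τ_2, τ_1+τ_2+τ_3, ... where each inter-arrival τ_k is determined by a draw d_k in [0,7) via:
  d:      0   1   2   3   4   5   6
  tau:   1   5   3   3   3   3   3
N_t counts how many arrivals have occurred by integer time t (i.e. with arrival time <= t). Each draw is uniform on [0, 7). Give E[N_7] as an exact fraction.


Inter-arrival values over d=0..6: [1, 5, 3, 3, 3, 3, 3]
Each d has probability 1/7, so the pmf of τ is: f(1) = 1/7, f(3) = 5/7, f(5) = 1/7
Renewal equation for m(n) = E[N_n]: condition on τ_1 = k (if k <= n, one arrival plus a fresh copy on the remaining n−k steps): m(n) = F(n) + Σ_{k<=n} f(k)·m(n−k), where F(n) = P(τ <= n) and m(0) = 0
m(1) = F(1) = 1/7
m(2) = F(2) + f(1)·m(1) = 1/7 + 1/7·1/7 = 8/49
m(3) = F(3) + f(1)·m(2) = 6/7 + 1/7·8/49 = 302/343
m(4) = F(4) + f(1)·m(3) + f(3)·m(1) = 6/7 + 1/7·302/343 + 5/7·1/7 = 2605/2401
m(5) = F(5) + f(1)·m(4) + f(3)·m(2) = 1 + 1/7·2605/2401 + 5/7·8/49 = 21372/16807
m(6) = F(6) + f(1)·m(5) + f(3)·m(3) + f(5)·m(1) = 1 + 1/7·21372/16807 + 5/7·302/343 + 1/7·1/7 = 215412/117649
m(7) = F(7) + f(1)·m(6) + f(3)·m(4) + f(5)·m(2) = 1 + 1/7·215412/117649 + 5/7·2605/2401 + 1/7·8/49 = 1696388/823543
E[N_7] = m(7) = 1696388/823543

1696388/823543


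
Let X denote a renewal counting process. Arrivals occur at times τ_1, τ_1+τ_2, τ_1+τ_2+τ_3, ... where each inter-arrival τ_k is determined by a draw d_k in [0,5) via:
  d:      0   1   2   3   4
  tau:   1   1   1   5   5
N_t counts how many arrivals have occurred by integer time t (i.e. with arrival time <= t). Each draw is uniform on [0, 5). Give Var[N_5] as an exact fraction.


15494796/9765625

Inter-arrival values over d=0..4: [1, 1, 1, 5, 5]
Each d has probability 1/5, so the pmf of τ is: f(1) = 3/5, f(5) = 2/5
Let p_n(j) = P(N_n = j), with p_0 = [1]. Condition on τ_1: p_n(0) = P(τ > n), and for j >= 1, p_n(j) = Σ_{k<=n} f(k)·p_{n−k}(j−1)
p_1 = [2/5, 3/5]  (j = 0..1)
p_2 = [2/5, 6/25, 9/25]  (j = 0..2)
p_3 = [2/5, 6/25, 18/125, 27/125]  (j = 0..3)
p_4 = [2/5, 6/25, 18/125, 54/625, 81/625]  (j = 0..4)
p_5 = [0, 16/25, 18/125, 54/625, 162/3125, 243/3125]  (j = 0..5)
E[N_5] = Σ j·p_5(j) = 5573/3125;  E[N_5²] = Σ j²·p_5(j) = 14897/3125
Var[N_5] = 14897/3125 − (5573/3125)² = 15494796/9765625


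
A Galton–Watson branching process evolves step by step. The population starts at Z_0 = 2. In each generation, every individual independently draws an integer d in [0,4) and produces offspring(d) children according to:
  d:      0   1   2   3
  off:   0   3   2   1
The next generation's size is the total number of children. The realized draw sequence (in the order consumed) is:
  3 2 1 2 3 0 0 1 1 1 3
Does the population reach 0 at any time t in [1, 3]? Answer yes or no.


no

gen 0: Z_0=2, draws=[3, 2], offspring=[1, 2], Z_1=3
gen 1: Z_1=3, draws=[1, 2, 3], offspring=[3, 2, 1], Z_2=6
gen 2: Z_2=6, draws=[0, 0, 1, 1, 1, 3], offspring=[0, 0, 3, 3, 3, 1], Z_3=10


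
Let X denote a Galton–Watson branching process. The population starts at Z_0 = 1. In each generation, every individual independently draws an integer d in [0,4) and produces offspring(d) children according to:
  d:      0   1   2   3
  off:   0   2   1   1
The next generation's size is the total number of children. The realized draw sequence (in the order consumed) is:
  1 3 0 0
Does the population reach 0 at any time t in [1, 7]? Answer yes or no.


yes

gen 0: Z_0=1, draws=[1], offspring=[2], Z_1=2
gen 1: Z_1=2, draws=[3, 0], offspring=[1, 0], Z_2=1
gen 2: Z_2=1, draws=[0], offspring=[0], Z_3=0
gen 3: Z_3=0, draws=[], offspring=[], Z_4=0
gen 4: Z_4=0, draws=[], offspring=[], Z_5=0
gen 5: Z_5=0, draws=[], offspring=[], Z_6=0
gen 6: Z_6=0, draws=[], offspring=[], Z_7=0


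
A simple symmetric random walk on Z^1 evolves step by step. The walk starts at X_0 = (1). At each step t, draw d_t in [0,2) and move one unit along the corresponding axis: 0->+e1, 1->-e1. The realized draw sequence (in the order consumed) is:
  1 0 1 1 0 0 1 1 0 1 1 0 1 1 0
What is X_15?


(-2)

t=0: X=(1), d=1 → -e1, X_1=(0)
t=1: X=(0), d=0 → +e1, X_2=(1)
t=2: X=(1), d=1 → -e1, X_3=(0)
t=3: X=(0), d=1 → -e1, X_4=(-1)
t=4: X=(-1), d=0 → +e1, X_5=(0)
t=5: X=(0), d=0 → +e1, X_6=(1)
t=6: X=(1), d=1 → -e1, X_7=(0)
t=7: X=(0), d=1 → -e1, X_8=(-1)
t=8: X=(-1), d=0 → +e1, X_9=(0)
t=9: X=(0), d=1 → -e1, X_10=(-1)
t=10: X=(-1), d=1 → -e1, X_11=(-2)
t=11: X=(-2), d=0 → +e1, X_12=(-1)
t=12: X=(-1), d=1 → -e1, X_13=(-2)
t=13: X=(-2), d=1 → -e1, X_14=(-3)
t=14: X=(-3), d=0 → +e1, X_15=(-2)


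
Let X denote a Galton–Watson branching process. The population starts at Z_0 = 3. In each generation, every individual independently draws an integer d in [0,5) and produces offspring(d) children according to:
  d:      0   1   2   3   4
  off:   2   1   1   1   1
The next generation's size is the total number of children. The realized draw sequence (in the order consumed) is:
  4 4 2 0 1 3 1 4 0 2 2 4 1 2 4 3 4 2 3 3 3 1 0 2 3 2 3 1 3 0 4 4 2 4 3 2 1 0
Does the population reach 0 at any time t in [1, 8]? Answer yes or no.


no

gen 0: Z_0=3, draws=[4, 4, 2], offspring=[1, 1, 1], Z_1=3
gen 1: Z_1=3, draws=[0, 1, 3], offspring=[2, 1, 1], Z_2=4
gen 2: Z_2=4, draws=[1, 4, 0, 2], offspring=[1, 1, 2, 1], Z_3=5
gen 3: Z_3=5, draws=[2, 4, 1, 2, 4], offspring=[1, 1, 1, 1, 1], Z_4=5
gen 4: Z_4=5, draws=[3, 4, 2, 3, 3], offspring=[1, 1, 1, 1, 1], Z_5=5
gen 5: Z_5=5, draws=[3, 1, 0, 2, 3], offspring=[1, 1, 2, 1, 1], Z_6=6
gen 6: Z_6=6, draws=[2, 3, 1, 3, 0, 4], offspring=[1, 1, 1, 1, 2, 1], Z_7=7
gen 7: Z_7=7, draws=[4, 2, 4, 3, 2, 1, 0], offspring=[1, 1, 1, 1, 1, 1, 2], Z_8=8


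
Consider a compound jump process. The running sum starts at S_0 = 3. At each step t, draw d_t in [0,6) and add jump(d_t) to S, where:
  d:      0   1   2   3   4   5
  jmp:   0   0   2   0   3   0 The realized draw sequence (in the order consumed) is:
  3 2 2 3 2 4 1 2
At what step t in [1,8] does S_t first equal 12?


6

t=0: S=3, d=3, jump=0, S_1=3
t=1: S=3, d=2, jump=2, S_2=5
t=2: S=5, d=2, jump=2, S_3=7
t=3: S=7, d=3, jump=0, S_4=7
t=4: S=7, d=2, jump=2, S_5=9
t=5: S=9, d=4, jump=3, S_6=12
t=6: S=12, d=1, jump=0, S_7=12
t=7: S=12, d=2, jump=2, S_8=14


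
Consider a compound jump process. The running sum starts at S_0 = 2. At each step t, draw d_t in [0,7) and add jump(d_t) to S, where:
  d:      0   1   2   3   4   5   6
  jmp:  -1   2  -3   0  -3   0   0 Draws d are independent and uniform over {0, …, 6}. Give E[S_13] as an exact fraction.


Outcome values over d=0..6: [-1, 2, -3, 0, -3, 0, 0]
Σy = -5, Σy² = 23, M = 7
μ = -5/7 = -5/7,  σ² = 23/7 − (-5/7)² = 136/49
E[S_13] = 2 + 13·(-5/7) = -51/7

-51/7


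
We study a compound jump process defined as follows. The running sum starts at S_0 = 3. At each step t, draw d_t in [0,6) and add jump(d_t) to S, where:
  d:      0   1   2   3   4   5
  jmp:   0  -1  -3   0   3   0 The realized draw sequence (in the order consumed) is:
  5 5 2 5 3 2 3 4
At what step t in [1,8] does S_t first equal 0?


t=0: S=3, d=5, jump=0, S_1=3
t=1: S=3, d=5, jump=0, S_2=3
t=2: S=3, d=2, jump=-3, S_3=0
t=3: S=0, d=5, jump=0, S_4=0
t=4: S=0, d=3, jump=0, S_5=0
t=5: S=0, d=2, jump=-3, S_6=-3
t=6: S=-3, d=3, jump=0, S_7=-3
t=7: S=-3, d=4, jump=3, S_8=0

3


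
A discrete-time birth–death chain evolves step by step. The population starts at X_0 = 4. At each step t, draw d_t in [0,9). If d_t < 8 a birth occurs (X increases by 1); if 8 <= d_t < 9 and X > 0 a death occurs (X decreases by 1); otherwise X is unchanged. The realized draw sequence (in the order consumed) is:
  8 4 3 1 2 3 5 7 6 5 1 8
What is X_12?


12

t=0: X=4, d=8 → death, X_1=3
t=1: X=3, d=4 → birth, X_2=4
t=2: X=4, d=3 → birth, X_3=5
t=3: X=5, d=1 → birth, X_4=6
t=4: X=6, d=2 → birth, X_5=7
t=5: X=7, d=3 → birth, X_6=8
t=6: X=8, d=5 → birth, X_7=9
t=7: X=9, d=7 → birth, X_8=10
t=8: X=10, d=6 → birth, X_9=11
t=9: X=11, d=5 → birth, X_10=12
t=10: X=12, d=1 → birth, X_11=13
t=11: X=13, d=8 → death, X_12=12
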